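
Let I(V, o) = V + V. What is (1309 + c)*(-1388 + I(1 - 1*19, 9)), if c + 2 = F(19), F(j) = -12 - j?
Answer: -1817024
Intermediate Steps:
I(V, o) = 2*V
c = -33 (c = -2 + (-12 - 1*19) = -2 + (-12 - 19) = -2 - 31 = -33)
(1309 + c)*(-1388 + I(1 - 1*19, 9)) = (1309 - 33)*(-1388 + 2*(1 - 1*19)) = 1276*(-1388 + 2*(1 - 19)) = 1276*(-1388 + 2*(-18)) = 1276*(-1388 - 36) = 1276*(-1424) = -1817024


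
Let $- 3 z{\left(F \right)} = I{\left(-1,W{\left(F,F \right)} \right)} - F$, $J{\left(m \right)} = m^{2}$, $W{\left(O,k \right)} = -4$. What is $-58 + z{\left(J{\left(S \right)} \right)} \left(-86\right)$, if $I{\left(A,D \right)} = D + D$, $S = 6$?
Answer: $- \frac{3958}{3} \approx -1319.3$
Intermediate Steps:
$I{\left(A,D \right)} = 2 D$
$z{\left(F \right)} = \frac{8}{3} + \frac{F}{3}$ ($z{\left(F \right)} = - \frac{2 \left(-4\right) - F}{3} = - \frac{-8 - F}{3} = \frac{8}{3} + \frac{F}{3}$)
$-58 + z{\left(J{\left(S \right)} \right)} \left(-86\right) = -58 + \left(\frac{8}{3} + \frac{6^{2}}{3}\right) \left(-86\right) = -58 + \left(\frac{8}{3} + \frac{1}{3} \cdot 36\right) \left(-86\right) = -58 + \left(\frac{8}{3} + 12\right) \left(-86\right) = -58 + \frac{44}{3} \left(-86\right) = -58 - \frac{3784}{3} = - \frac{3958}{3}$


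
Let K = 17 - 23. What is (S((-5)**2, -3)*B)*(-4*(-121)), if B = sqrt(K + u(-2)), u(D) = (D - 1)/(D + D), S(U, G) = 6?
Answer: 1452*I*sqrt(21) ≈ 6653.9*I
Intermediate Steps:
u(D) = (-1 + D)/(2*D) (u(D) = (-1 + D)/((2*D)) = (-1 + D)*(1/(2*D)) = (-1 + D)/(2*D))
K = -6
B = I*sqrt(21)/2 (B = sqrt(-6 + (1/2)*(-1 - 2)/(-2)) = sqrt(-6 + (1/2)*(-1/2)*(-3)) = sqrt(-6 + 3/4) = sqrt(-21/4) = I*sqrt(21)/2 ≈ 2.2913*I)
(S((-5)**2, -3)*B)*(-4*(-121)) = (6*(I*sqrt(21)/2))*(-4*(-121)) = (3*I*sqrt(21))*484 = 1452*I*sqrt(21)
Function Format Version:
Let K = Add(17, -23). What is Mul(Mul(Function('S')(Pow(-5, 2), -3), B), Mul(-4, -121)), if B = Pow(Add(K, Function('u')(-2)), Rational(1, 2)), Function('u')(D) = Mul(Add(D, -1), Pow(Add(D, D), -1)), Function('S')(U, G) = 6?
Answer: Mul(1452, I, Pow(21, Rational(1, 2))) ≈ Mul(6653.9, I)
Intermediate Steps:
Function('u')(D) = Mul(Rational(1, 2), Pow(D, -1), Add(-1, D)) (Function('u')(D) = Mul(Add(-1, D), Pow(Mul(2, D), -1)) = Mul(Add(-1, D), Mul(Rational(1, 2), Pow(D, -1))) = Mul(Rational(1, 2), Pow(D, -1), Add(-1, D)))
K = -6
B = Mul(Rational(1, 2), I, Pow(21, Rational(1, 2))) (B = Pow(Add(-6, Mul(Rational(1, 2), Pow(-2, -1), Add(-1, -2))), Rational(1, 2)) = Pow(Add(-6, Mul(Rational(1, 2), Rational(-1, 2), -3)), Rational(1, 2)) = Pow(Add(-6, Rational(3, 4)), Rational(1, 2)) = Pow(Rational(-21, 4), Rational(1, 2)) = Mul(Rational(1, 2), I, Pow(21, Rational(1, 2))) ≈ Mul(2.2913, I))
Mul(Mul(Function('S')(Pow(-5, 2), -3), B), Mul(-4, -121)) = Mul(Mul(6, Mul(Rational(1, 2), I, Pow(21, Rational(1, 2)))), Mul(-4, -121)) = Mul(Mul(3, I, Pow(21, Rational(1, 2))), 484) = Mul(1452, I, Pow(21, Rational(1, 2)))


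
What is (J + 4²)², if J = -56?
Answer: 1600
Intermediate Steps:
(J + 4²)² = (-56 + 4²)² = (-56 + 16)² = (-40)² = 1600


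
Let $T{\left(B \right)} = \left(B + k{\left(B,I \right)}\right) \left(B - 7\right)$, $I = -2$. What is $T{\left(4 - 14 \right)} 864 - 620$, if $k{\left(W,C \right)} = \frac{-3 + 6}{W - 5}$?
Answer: $\frac{745988}{5} \approx 1.492 \cdot 10^{5}$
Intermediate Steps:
$k{\left(W,C \right)} = \frac{3}{-5 + W}$
$T{\left(B \right)} = \left(-7 + B\right) \left(B + \frac{3}{-5 + B}\right)$ ($T{\left(B \right)} = \left(B + \frac{3}{-5 + B}\right) \left(B - 7\right) = \left(B + \frac{3}{-5 + B}\right) \left(-7 + B\right) = \left(-7 + B\right) \left(B + \frac{3}{-5 + B}\right)$)
$T{\left(4 - 14 \right)} 864 - 620 = \frac{-21 + 3 \left(4 - 14\right) + \left(4 - 14\right) \left(-7 + \left(4 - 14\right)\right) \left(-5 + \left(4 - 14\right)\right)}{-5 + \left(4 - 14\right)} 864 - 620 = \frac{-21 + 3 \left(-10\right) - 10 \left(-7 - 10\right) \left(-5 - 10\right)}{-5 - 10} \cdot 864 - 620 = \frac{-21 - 30 - \left(-170\right) \left(-15\right)}{-15} \cdot 864 - 620 = - \frac{-21 - 30 - 2550}{15} \cdot 864 - 620 = \left(- \frac{1}{15}\right) \left(-2601\right) 864 - 620 = \frac{867}{5} \cdot 864 - 620 = \frac{749088}{5} - 620 = \frac{745988}{5}$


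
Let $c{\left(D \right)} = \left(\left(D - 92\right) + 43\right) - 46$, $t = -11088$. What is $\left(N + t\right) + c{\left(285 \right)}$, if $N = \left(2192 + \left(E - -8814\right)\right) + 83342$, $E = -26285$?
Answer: $57165$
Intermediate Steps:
$N = 68063$ ($N = \left(2192 - 17471\right) + 83342 = -15279 + 83342 = 68063$)
$c{\left(D \right)} = -95 + D$ ($c{\left(D \right)} = \left(\left(-92 + D\right) + 43\right) - 46 = \left(-49 + D\right) - 46 = -95 + D$)
$\left(N + t\right) + c{\left(285 \right)} = \left(68063 - 11088\right) + \left(-95 + 285\right) = 56975 + 190 = 57165$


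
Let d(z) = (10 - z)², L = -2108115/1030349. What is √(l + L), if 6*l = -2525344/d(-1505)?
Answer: I*√48890433814724425191/4682936205 ≈ 1.4931*I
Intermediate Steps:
L = -2108115/1030349 (L = -2108115*1/1030349 = -2108115/1030349 ≈ -2.0460)
l = -1262672/6885675 (l = (-2525344/(-10 - 1505)²)/6 = (-2525344/((-1515)²))/6 = (-2525344/2295225)/6 = (-2525344*1/2295225)/6 = (⅙)*(-2525344/2295225) = -1262672/6885675 ≈ -0.18338)
√(l + L) = √(-1262672/6885675 - 2108115/1030349) = √(-15816787585153/7094648350575) = I*√48890433814724425191/4682936205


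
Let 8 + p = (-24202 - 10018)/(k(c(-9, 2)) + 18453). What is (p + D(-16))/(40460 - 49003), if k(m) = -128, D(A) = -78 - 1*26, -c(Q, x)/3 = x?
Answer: 417324/31310095 ≈ 0.013329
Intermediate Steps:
c(Q, x) = -3*x
D(A) = -104 (D(A) = -78 - 26 = -104)
p = -36164/3665 (p = -8 + (-24202 - 10018)/(-128 + 18453) = -8 - 34220/18325 = -8 - 34220*1/18325 = -8 - 6844/3665 = -36164/3665 ≈ -9.8674)
(p + D(-16))/(40460 - 49003) = (-36164/3665 - 104)/(40460 - 49003) = -417324/3665/(-8543) = -417324/3665*(-1/8543) = 417324/31310095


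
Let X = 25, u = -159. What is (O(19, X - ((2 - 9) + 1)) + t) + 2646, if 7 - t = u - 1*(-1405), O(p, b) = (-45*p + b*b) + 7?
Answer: 1520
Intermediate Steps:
O(p, b) = 7 + b² - 45*p (O(p, b) = (-45*p + b²) + 7 = (b² - 45*p) + 7 = 7 + b² - 45*p)
t = -1239 (t = 7 - (-159 - 1*(-1405)) = 7 - (-159 + 1405) = 7 - 1*1246 = 7 - 1246 = -1239)
(O(19, X - ((2 - 9) + 1)) + t) + 2646 = ((7 + (25 - ((2 - 9) + 1))² - 45*19) - 1239) + 2646 = ((7 + (25 - (-7 + 1))² - 855) - 1239) + 2646 = ((7 + (25 - 1*(-6))² - 855) - 1239) + 2646 = ((7 + (25 + 6)² - 855) - 1239) + 2646 = ((7 + 31² - 855) - 1239) + 2646 = ((7 + 961 - 855) - 1239) + 2646 = (113 - 1239) + 2646 = -1126 + 2646 = 1520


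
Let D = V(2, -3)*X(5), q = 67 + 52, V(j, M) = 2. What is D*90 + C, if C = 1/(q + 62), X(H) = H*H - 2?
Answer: 749341/181 ≈ 4140.0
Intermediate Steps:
q = 119
X(H) = -2 + H**2 (X(H) = H**2 - 2 = -2 + H**2)
C = 1/181 (C = 1/(119 + 62) = 1/181 ≈ 0.0055249)
D = 46 (D = 2*(-2 + 5**2) = 2*(-2 + 25) = 2*23 = 46)
D*90 + C = 46*90 + 1/181 = 4140 + 1/181 = 749341/181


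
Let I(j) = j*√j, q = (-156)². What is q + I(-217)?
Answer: 24336 - 217*I*√217 ≈ 24336.0 - 3196.6*I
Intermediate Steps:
q = 24336
I(j) = j^(3/2)
q + I(-217) = 24336 + (-217)^(3/2) = 24336 - 217*I*√217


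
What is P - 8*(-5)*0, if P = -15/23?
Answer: -15/23 ≈ -0.65217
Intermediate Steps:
P = -15/23 (P = -15*1/23 = -15/23 ≈ -0.65217)
P - 8*(-5)*0 = -15/23 - 8*(-5)*0 = -15/23 - 2*(-20)*0 = -15/23 + 40*0 = -15/23 + 0 = -15/23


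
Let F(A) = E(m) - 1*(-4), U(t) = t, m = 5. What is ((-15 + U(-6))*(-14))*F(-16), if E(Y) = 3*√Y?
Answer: 1176 + 882*√5 ≈ 3148.2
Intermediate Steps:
F(A) = 4 + 3*√5 (F(A) = 3*√5 - 1*(-4) = 3*√5 + 4 = 4 + 3*√5)
((-15 + U(-6))*(-14))*F(-16) = ((-15 - 6)*(-14))*(4 + 3*√5) = (-21*(-14))*(4 + 3*√5) = 294*(4 + 3*√5) = 1176 + 882*√5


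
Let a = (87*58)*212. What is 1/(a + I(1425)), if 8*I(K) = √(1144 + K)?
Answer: 68464128/73239637853687 - 8*√2569/73239637853687 ≈ 9.3479e-7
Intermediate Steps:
I(K) = √(1144 + K)/8
a = 1069752 (a = 5046*212 = 1069752)
1/(a + I(1425)) = 1/(1069752 + √(1144 + 1425)/8) = 1/(1069752 + √2569/8)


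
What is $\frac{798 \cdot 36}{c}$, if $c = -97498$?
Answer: $- \frac{14364}{48749} \approx -0.29465$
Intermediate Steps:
$\frac{798 \cdot 36}{c} = \frac{798 \cdot 36}{-97498} = 28728 \left(- \frac{1}{97498}\right) = - \frac{14364}{48749}$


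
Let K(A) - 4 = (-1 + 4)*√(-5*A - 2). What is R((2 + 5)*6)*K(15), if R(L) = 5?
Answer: 20 + 15*I*√77 ≈ 20.0 + 131.62*I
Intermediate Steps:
K(A) = 4 + 3*√(-2 - 5*A) (K(A) = 4 + (-1 + 4)*√(-5*A - 2) = 4 + 3*√(-2 - 5*A))
R((2 + 5)*6)*K(15) = 5*(4 + 3*√(-2 - 5*15)) = 5*(4 + 3*√(-2 - 75)) = 5*(4 + 3*√(-77)) = 5*(4 + 3*(I*√77)) = 5*(4 + 3*I*√77) = 20 + 15*I*√77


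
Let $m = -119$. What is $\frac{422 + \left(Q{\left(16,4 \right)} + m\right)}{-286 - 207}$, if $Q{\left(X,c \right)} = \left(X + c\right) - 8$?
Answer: $- \frac{315}{493} \approx -0.63895$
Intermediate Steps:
$Q{\left(X,c \right)} = -8 + X + c$
$\frac{422 + \left(Q{\left(16,4 \right)} + m\right)}{-286 - 207} = \frac{422 + \left(\left(-8 + 16 + 4\right) - 119\right)}{-286 - 207} = \frac{422 + \left(12 - 119\right)}{-493} = \left(422 - 107\right) \left(- \frac{1}{493}\right) = 315 \left(- \frac{1}{493}\right) = - \frac{315}{493}$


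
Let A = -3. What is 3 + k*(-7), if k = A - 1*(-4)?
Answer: -4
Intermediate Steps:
k = 1 (k = -3 - 1*(-4) = -3 + 4 = 1)
3 + k*(-7) = 3 + 1*(-7) = 3 - 7 = -4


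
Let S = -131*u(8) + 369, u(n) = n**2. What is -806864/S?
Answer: 806864/8015 ≈ 100.67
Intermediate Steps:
S = -8015 (S = -131*8**2 + 369 = -131*64 + 369 = -8384 + 369 = -8015)
-806864/S = -806864/(-8015) = -806864*(-1/8015) = 806864/8015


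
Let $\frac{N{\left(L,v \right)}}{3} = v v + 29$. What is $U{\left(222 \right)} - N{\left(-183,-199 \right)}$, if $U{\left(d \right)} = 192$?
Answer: $-118698$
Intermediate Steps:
$N{\left(L,v \right)} = 87 + 3 v^{2}$ ($N{\left(L,v \right)} = 3 \left(v v + 29\right) = 3 \left(v^{2} + 29\right) = 3 \left(29 + v^{2}\right) = 87 + 3 v^{2}$)
$U{\left(222 \right)} - N{\left(-183,-199 \right)} = 192 - \left(87 + 3 \left(-199\right)^{2}\right) = 192 - \left(87 + 3 \cdot 39601\right) = 192 - \left(87 + 118803\right) = 192 - 118890 = -118698$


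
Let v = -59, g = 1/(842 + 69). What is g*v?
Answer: -59/911 ≈ -0.064764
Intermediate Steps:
g = 1/911 ≈ 0.0010977
g*v = (1/911)*(-59) = -59/911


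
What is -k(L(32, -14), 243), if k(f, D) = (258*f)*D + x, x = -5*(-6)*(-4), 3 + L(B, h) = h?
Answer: 1065918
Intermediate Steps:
L(B, h) = -3 + h
x = -120 (x = 30*(-4) = -120)
k(f, D) = -120 + 258*D*f (k(f, D) = (258*f)*D - 120 = 258*D*f - 120 = -120 + 258*D*f)
-k(L(32, -14), 243) = -(-120 + 258*243*(-3 - 14)) = -(-120 + 258*243*(-17)) = -(-120 - 1065798) = -1*(-1065918) = 1065918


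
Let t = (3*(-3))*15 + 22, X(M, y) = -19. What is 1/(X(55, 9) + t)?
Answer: -1/132 ≈ -0.0075758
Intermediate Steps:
t = -113 (t = -9*15 + 22 = -135 + 22 = -113)
1/(X(55, 9) + t) = 1/(-19 - 113) = 1/(-132) = -1/132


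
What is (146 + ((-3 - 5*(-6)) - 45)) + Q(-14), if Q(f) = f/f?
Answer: 129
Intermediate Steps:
Q(f) = 1
(146 + ((-3 - 5*(-6)) - 45)) + Q(-14) = (146 + ((-3 - 5*(-6)) - 45)) + 1 = (146 + ((-3 + 30) - 45)) + 1 = (146 + (27 - 45)) + 1 = (146 - 18) + 1 = 128 + 1 = 129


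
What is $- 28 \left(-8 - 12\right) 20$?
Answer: $11200$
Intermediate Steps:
$- 28 \left(-8 - 12\right) 20 = \left(-28\right) \left(-20\right) 20 = 560 \cdot 20 = 11200$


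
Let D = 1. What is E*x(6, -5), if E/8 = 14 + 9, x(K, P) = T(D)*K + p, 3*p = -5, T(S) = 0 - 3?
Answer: -10856/3 ≈ -3618.7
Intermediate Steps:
T(S) = -3
p = -5/3 (p = (1/3)*(-5) = -5/3 ≈ -1.6667)
x(K, P) = -5/3 - 3*K (x(K, P) = -3*K - 5/3 = -5/3 - 3*K)
E = 184 (E = 8*(14 + 9) = 8*23 = 184)
E*x(6, -5) = 184*(-5/3 - 3*6) = 184*(-5/3 - 18) = 184*(-59/3) = -10856/3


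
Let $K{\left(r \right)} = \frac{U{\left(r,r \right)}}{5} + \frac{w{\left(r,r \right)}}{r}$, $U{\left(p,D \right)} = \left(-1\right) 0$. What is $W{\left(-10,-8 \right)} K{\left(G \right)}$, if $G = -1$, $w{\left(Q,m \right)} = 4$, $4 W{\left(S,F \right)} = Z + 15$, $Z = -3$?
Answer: $-12$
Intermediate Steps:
$W{\left(S,F \right)} = 3$ ($W{\left(S,F \right)} = \frac{-3 + 15}{4} = \frac{1}{4} \cdot 12 = 3$)
$U{\left(p,D \right)} = 0$
$K{\left(r \right)} = \frac{4}{r}$ ($K{\left(r \right)} = \frac{0}{5} + \frac{4}{r} = 0 \cdot \frac{1}{5} + \frac{4}{r} = 0 + \frac{4}{r} = \frac{4}{r}$)
$W{\left(-10,-8 \right)} K{\left(G \right)} = 3 \frac{4}{-1} = 3 \cdot 4 \left(-1\right) = 3 \left(-4\right) = -12$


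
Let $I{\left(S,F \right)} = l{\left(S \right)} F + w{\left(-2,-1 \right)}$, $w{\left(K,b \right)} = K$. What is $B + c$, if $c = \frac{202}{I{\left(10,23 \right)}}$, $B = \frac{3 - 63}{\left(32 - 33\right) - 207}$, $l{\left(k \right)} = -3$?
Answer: $- \frac{9439}{3692} \approx -2.5566$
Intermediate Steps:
$B = \frac{15}{52}$ ($B = - \frac{60}{\left(32 - 33\right) - 207} = - \frac{60}{-1 - 207} = - \frac{60}{-208} = \left(-60\right) \left(- \frac{1}{208}\right) = \frac{15}{52} \approx 0.28846$)
$I{\left(S,F \right)} = -2 - 3 F$ ($I{\left(S,F \right)} = - 3 F - 2 = -2 - 3 F$)
$c = - \frac{202}{71}$ ($c = \frac{202}{-2 - 69} = \frac{202}{-71} = 202 \left(- \frac{1}{71}\right) = - \frac{202}{71} \approx -2.8451$)
$B + c = \frac{15}{52} - \frac{202}{71} = - \frac{9439}{3692}$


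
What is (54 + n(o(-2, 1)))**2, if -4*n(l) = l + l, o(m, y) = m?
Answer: 3025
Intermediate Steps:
n(l) = -l/2 (n(l) = -(l + l)/4 = -l/2)
(54 + n(o(-2, 1)))**2 = (54 - 1/2*(-2))**2 = (54 + 1)**2 = 55**2 = 3025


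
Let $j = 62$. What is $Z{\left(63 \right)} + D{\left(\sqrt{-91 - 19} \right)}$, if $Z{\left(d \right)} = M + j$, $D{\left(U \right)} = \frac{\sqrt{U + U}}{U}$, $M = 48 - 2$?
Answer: $108 - \frac{\sqrt[4]{2} \cdot 55^{\frac{3}{4}} i^{\frac{3}{2}}}{55} \approx 108.31 - 0.30878 i$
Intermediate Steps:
$M = 46$ ($M = 48 - 2 = 46$)
$D{\left(U \right)} = \frac{\sqrt{2}}{\sqrt{U}}$ ($D{\left(U \right)} = \frac{\sqrt{2 U}}{U} = \frac{\sqrt{2} \sqrt{U}}{U} = \frac{\sqrt{2}}{\sqrt{U}}$)
$Z{\left(d \right)} = 108$ ($Z{\left(d \right)} = 46 + 62 = 108$)
$Z{\left(63 \right)} + D{\left(\sqrt{-91 - 19} \right)} = 108 + \frac{\sqrt{2}}{\sqrt[4]{-91 - 19}} = 108 + \frac{\sqrt{2}}{\sqrt[4]{-110}} = 108 + \frac{\sqrt{2}}{\sqrt[4]{110} \sqrt{i}} = 108 + \sqrt{2} \frac{110^{\frac{3}{4}} \left(- i^{\frac{3}{2}}\right)}{110} = 108 - \frac{\sqrt[4]{2} \cdot 55^{\frac{3}{4}} i^{\frac{3}{2}}}{55}$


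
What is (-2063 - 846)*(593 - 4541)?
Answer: 11484732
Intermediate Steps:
(-2063 - 846)*(593 - 4541) = -2909*(-3948) = 11484732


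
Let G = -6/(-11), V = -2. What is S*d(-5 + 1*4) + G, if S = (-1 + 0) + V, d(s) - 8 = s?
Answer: -225/11 ≈ -20.455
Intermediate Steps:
d(s) = 8 + s
S = -3 (S = (-1 + 0) - 2 = -1 - 2 = -3)
G = 6/11 (G = -6*(-1/11) = 6/11 ≈ 0.54545)
S*d(-5 + 1*4) + G = -3*(8 + (-5 + 1*4)) + 6/11 = -3*(8 + (-5 + 4)) + 6/11 = -3*(8 - 1) + 6/11 = -3*7 + 6/11 = -21 + 6/11 = -225/11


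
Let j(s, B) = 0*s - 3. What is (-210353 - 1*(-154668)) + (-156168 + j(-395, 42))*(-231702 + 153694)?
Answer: 12182531683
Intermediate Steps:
j(s, B) = -3 (j(s, B) = 0 - 3 = -3)
(-210353 - 1*(-154668)) + (-156168 + j(-395, 42))*(-231702 + 153694) = (-210353 - 1*(-154668)) + (-156168 - 3)*(-231702 + 153694) = (-210353 + 154668) - 156171*(-78008) = -55685 + 12182587368 = 12182531683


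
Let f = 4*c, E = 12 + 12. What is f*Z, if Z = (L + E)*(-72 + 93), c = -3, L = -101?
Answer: 19404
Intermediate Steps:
E = 24
f = -12 (f = 4*(-3) = -12)
Z = -1617 (Z = (-101 + 24)*(-72 + 93) = -77*21 = -1617)
f*Z = -12*(-1617) = 19404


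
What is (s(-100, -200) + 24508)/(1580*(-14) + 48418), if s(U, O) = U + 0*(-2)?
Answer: 452/487 ≈ 0.92813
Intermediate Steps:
s(U, O) = U (s(U, O) = U + 0 = U)
(s(-100, -200) + 24508)/(1580*(-14) + 48418) = (-100 + 24508)/(1580*(-14) + 48418) = 24408/(-22120 + 48418) = 24408/26298 = 24408*(1/26298) = 452/487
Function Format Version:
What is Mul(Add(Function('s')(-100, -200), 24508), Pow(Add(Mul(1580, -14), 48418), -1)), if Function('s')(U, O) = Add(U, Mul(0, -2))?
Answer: Rational(452, 487) ≈ 0.92813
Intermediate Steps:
Function('s')(U, O) = U (Function('s')(U, O) = Add(U, 0) = U)
Mul(Add(Function('s')(-100, -200), 24508), Pow(Add(Mul(1580, -14), 48418), -1)) = Mul(Add(-100, 24508), Pow(Add(Mul(1580, -14), 48418), -1)) = Mul(24408, Pow(Add(-22120, 48418), -1)) = Mul(24408, Pow(26298, -1)) = Mul(24408, Rational(1, 26298)) = Rational(452, 487)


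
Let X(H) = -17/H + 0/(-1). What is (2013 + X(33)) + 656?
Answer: 88060/33 ≈ 2668.5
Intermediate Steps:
X(H) = -17/H (X(H) = -17/H + 0*(-1) = -17/H + 0 = -17/H)
(2013 + X(33)) + 656 = (2013 - 17/33) + 656 = 66412/33 + 656 = 88060/33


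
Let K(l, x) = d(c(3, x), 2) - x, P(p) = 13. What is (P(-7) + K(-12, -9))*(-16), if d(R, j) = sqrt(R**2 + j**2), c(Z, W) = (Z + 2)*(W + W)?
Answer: -352 - 32*sqrt(2026) ≈ -1792.4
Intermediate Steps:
c(Z, W) = 2*W*(2 + Z) (c(Z, W) = (2 + Z)*(2*W) = 2*W*(2 + Z))
K(l, x) = sqrt(4 + 100*x**2) - x (K(l, x) = sqrt((2*x*(2 + 3))**2 + 2**2) - x = sqrt((2*x*5)**2 + 4) - x = sqrt((10*x)**2 + 4) - x = sqrt(100*x**2 + 4) - x = sqrt(4 + 100*x**2) - x)
(P(-7) + K(-12, -9))*(-16) = (13 + (-1*(-9) + 2*sqrt(1 + 25*(-9)**2)))*(-16) = (13 + (9 + 2*sqrt(1 + 25*81)))*(-16) = (13 + (9 + 2*sqrt(1 + 2025)))*(-16) = (13 + (9 + 2*sqrt(2026)))*(-16) = (22 + 2*sqrt(2026))*(-16) = -352 - 32*sqrt(2026)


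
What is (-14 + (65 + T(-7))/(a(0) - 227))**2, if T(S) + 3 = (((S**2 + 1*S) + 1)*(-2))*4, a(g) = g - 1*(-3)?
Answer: 2036329/12544 ≈ 162.33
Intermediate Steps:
a(g) = 3 + g (a(g) = g + 3 = 3 + g)
T(S) = -11 - 8*S - 8*S**2 (T(S) = -3 + (((S**2 + 1*S) + 1)*(-2))*4 = -3 + (((S**2 + S) + 1)*(-2))*4 = -3 + (((S + S**2) + 1)*(-2))*4 = -3 + ((1 + S + S**2)*(-2))*4 = -3 + (-2 - 2*S - 2*S**2)*4 = -3 + (-8 - 8*S - 8*S**2) = -11 - 8*S - 8*S**2)
(-14 + (65 + T(-7))/(a(0) - 227))**2 = (-14 + (65 + (-11 - 8*(-7) - 8*(-7)**2))/((3 + 0) - 227))**2 = (-14 + (65 + (-11 + 56 - 8*49))/(3 - 227))**2 = (-14 + (65 + (-11 + 56 - 392))/(-224))**2 = (-14 + (65 - 347)*(-1/224))**2 = (-14 - 282*(-1/224))**2 = (-14 + 141/112)**2 = (-1427/112)**2 = 2036329/12544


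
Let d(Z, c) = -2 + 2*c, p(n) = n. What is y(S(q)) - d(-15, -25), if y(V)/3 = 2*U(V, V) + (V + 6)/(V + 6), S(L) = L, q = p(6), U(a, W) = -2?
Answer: 43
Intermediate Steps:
q = 6
y(V) = -9 (y(V) = 3*(2*(-2) + (V + 6)/(V + 6)) = 3*(-4 + (6 + V)/(6 + V)) = 3*(-4 + 1) = 3*(-3) = -9)
y(S(q)) - d(-15, -25) = -9 - (-2 + 2*(-25)) = -9 - (-2 - 50) = -9 - 1*(-52) = -9 + 52 = 43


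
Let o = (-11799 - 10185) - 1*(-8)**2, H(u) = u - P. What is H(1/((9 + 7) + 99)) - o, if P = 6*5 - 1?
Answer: 2532186/115 ≈ 22019.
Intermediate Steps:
P = 29 (P = 30 - 1 = 29)
H(u) = -29 + u (H(u) = u - 1*29 = u - 29 = -29 + u)
o = -22048 (o = -21984 - 1*64 = -21984 - 64 = -22048)
H(1/((9 + 7) + 99)) - o = (-29 + 1/((9 + 7) + 99)) - 1*(-22048) = (-29 + 1/(16 + 99)) + 22048 = (-29 + 1/115) + 22048 = -3334/115 + 22048 = 2532186/115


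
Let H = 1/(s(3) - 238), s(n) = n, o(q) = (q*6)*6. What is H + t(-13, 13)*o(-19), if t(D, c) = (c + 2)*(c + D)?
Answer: -1/235 ≈ -0.0042553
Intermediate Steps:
o(q) = 36*q (o(q) = (6*q)*6 = 36*q)
t(D, c) = (2 + c)*(D + c)
H = -1/235 (H = 1/(3 - 238) = 1/(-235) = -1/235 ≈ -0.0042553)
H + t(-13, 13)*o(-19) = -1/235 + (13**2 + 2*(-13) + 2*13 - 13*13)*(36*(-19)) = -1/235 + (169 - 26 + 26 - 169)*(-684) = -1/235 + 0*(-684) = -1/235 + 0 = -1/235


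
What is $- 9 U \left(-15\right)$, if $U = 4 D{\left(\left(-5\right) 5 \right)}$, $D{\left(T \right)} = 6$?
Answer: $3240$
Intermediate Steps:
$U = 24$ ($U = 4 \cdot 6 = 24$)
$- 9 U \left(-15\right) = \left(-9\right) 24 \left(-15\right) = \left(-216\right) \left(-15\right) = 3240$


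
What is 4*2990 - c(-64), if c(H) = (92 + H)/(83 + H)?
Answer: 227212/19 ≈ 11959.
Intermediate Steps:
c(H) = (92 + H)/(83 + H)
4*2990 - c(-64) = 4*2990 - (92 - 64)/(83 - 64) = 11960 - 28/19 = 227212/19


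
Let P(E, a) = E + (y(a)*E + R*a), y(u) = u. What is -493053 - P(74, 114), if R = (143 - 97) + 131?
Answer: -521741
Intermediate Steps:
R = 177 (R = 46 + 131 = 177)
P(E, a) = E + 177*a + E*a (P(E, a) = E + (a*E + 177*a) = E + (E*a + 177*a) = E + (177*a + E*a) = E + 177*a + E*a)
-493053 - P(74, 114) = -493053 - (74 + 177*114 + 74*114) = -493053 - (74 + 20178 + 8436) = -493053 - 1*28688 = -493053 - 28688 = -521741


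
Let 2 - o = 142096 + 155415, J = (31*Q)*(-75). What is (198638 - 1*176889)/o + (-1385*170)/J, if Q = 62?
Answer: 1338267514/857718447 ≈ 1.5603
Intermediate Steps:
J = -144150 (J = (31*62)*(-75) = 1922*(-75) = -144150)
o = -297509 (o = 2 - (142096 + 155415) = 2 - 1*297511 = 2 - 297511 = -297509)
(198638 - 1*176889)/o + (-1385*170)/J = (198638 - 1*176889)/(-297509) - 1385*170/(-144150) = (198638 - 176889)*(-1/297509) - 235450*(-1/144150) = 21749*(-1/297509) + 4709/2883 = -21749/297509 + 4709/2883 = 1338267514/857718447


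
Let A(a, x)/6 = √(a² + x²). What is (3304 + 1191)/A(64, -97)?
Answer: 899*√13505/16206 ≈ 6.4466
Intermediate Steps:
A(a, x) = 6*√(a² + x²)
(3304 + 1191)/A(64, -97) = (3304 + 1191)/((6*√(64² + (-97)²))) = 4495/((6*√(4096 + 9409))) = 4495/((6*√13505)) = 4495*(√13505/81030) = 899*√13505/16206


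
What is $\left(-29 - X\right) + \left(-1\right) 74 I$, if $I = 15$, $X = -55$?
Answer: $-1084$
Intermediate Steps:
$\left(-29 - X\right) + \left(-1\right) 74 I = \left(-29 - -55\right) + \left(-1\right) 74 \cdot 15 = \left(-29 + 55\right) - 1110 = 26 - 1110 = -1084$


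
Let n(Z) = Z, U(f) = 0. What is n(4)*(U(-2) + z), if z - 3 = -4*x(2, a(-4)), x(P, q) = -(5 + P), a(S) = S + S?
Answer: 124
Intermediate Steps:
a(S) = 2*S
x(P, q) = -5 - P
z = 31 (z = 3 - 4*(-5 - 1*2) = 3 - 4*(-5 - 2) = 3 - 4*(-7) = 3 + 28 = 31)
n(4)*(U(-2) + z) = 4*(0 + 31) = 4*31 = 124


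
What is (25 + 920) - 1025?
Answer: -80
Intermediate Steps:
(25 + 920) - 1025 = 945 - 1025 = -80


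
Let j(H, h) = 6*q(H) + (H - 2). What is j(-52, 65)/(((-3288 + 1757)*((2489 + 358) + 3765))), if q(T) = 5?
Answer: 2/843581 ≈ 2.3708e-6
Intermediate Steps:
j(H, h) = 28 + H (j(H, h) = 6*5 + (H - 2) = 30 + (-2 + H) = 28 + H)
j(-52, 65)/(((-3288 + 1757)*((2489 + 358) + 3765))) = (28 - 52)/(((-3288 + 1757)*((2489 + 358) + 3765))) = -24*(-1/(1531*(2847 + 3765))) = -24/((-1531*6612)) = -24/(-10122972) = -24*(-1/10122972) = 2/843581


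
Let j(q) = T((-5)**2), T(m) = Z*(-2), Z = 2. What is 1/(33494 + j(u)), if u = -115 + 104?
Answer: 1/33490 ≈ 2.9860e-5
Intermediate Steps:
T(m) = -4 (T(m) = 2*(-2) = -4)
u = -11
j(q) = -4
1/(33494 + j(u)) = 1/(33494 - 4) = 1/33490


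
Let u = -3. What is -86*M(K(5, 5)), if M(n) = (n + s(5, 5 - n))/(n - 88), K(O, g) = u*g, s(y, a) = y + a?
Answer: 860/103 ≈ 8.3495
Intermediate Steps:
s(y, a) = a + y
K(O, g) = -3*g
M(n) = 10/(-88 + n) (M(n) = (n + ((5 - n) + 5))/(n - 88) = (n + (10 - n))/(-88 + n) = 10/(-88 + n))
-86*M(K(5, 5)) = -860/(-88 - 3*5) = -860/(-88 - 15) = -860/(-103) = -860*(-1)/103 = -86*(-10/103) = 860/103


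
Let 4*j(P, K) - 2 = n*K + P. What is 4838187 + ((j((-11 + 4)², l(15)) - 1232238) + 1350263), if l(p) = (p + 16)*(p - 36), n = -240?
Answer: 19981139/4 ≈ 4.9953e+6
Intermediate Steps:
l(p) = (-36 + p)*(16 + p) (l(p) = (16 + p)*(-36 + p) = (-36 + p)*(16 + p))
j(P, K) = ½ - 60*K + P/4 (j(P, K) = ½ + (-240*K + P)/4 = ½ + (P - 240*K)/4 = ½ + (-60*K + P/4) = ½ - 60*K + P/4)
4838187 + ((j((-11 + 4)², l(15)) - 1232238) + 1350263) = 4838187 + (((½ - 60*(-576 + 15² - 20*15) + (-11 + 4)²/4) - 1232238) + 1350263) = 4838187 + (((½ - 60*(-576 + 225 - 300) + (¼)*(-7)²) - 1232238) + 1350263) = 4838187 + (((½ - 60*(-651) + (¼)*49) - 1232238) + 1350263) = 4838187 + (((½ + 39060 + 49/4) - 1232238) + 1350263) = 4838187 + ((156291/4 - 1232238) + 1350263) = 4838187 + (-4772661/4 + 1350263) = 4838187 + 628391/4 = 19981139/4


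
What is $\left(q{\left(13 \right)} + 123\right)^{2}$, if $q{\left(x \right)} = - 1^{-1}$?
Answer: $14884$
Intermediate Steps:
$q{\left(x \right)} = -1$ ($q{\left(x \right)} = \left(-1\right) 1 = -1$)
$\left(q{\left(13 \right)} + 123\right)^{2} = \left(-1 + 123\right)^{2} = 122^{2} = 14884$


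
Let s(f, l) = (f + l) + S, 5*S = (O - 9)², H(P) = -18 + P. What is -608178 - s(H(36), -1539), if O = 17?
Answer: -3033349/5 ≈ -6.0667e+5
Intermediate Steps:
S = 64/5 (S = (17 - 9)²/5 = (⅕)*8² = (⅕)*64 = 64/5 ≈ 12.800)
s(f, l) = 64/5 + f + l (s(f, l) = (f + l) + 64/5 = 64/5 + f + l)
-608178 - s(H(36), -1539) = -608178 - (64/5 + (-18 + 36) - 1539) = -608178 - (64/5 + 18 - 1539) = -608178 - 1*(-7541/5) = -608178 + 7541/5 = -3033349/5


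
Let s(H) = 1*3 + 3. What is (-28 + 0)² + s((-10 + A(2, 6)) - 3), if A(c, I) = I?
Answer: 790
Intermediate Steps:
s(H) = 6 (s(H) = 3 + 3 = 6)
(-28 + 0)² + s((-10 + A(2, 6)) - 3) = (-28 + 0)² + 6 = (-28)² + 6 = 784 + 6 = 790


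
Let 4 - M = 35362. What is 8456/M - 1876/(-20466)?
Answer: -8894074/60303069 ≈ -0.14749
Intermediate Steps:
M = -35358 (M = 4 - 1*35362 = 4 - 35362 = -35358)
8456/M - 1876/(-20466) = 8456/(-35358) - 1876/(-20466) = 8456*(-1/35358) - 1876*(-1/20466) = -4228/17679 + 938/10233 = -8894074/60303069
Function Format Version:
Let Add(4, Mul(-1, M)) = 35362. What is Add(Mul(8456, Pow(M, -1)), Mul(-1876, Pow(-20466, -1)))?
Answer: Rational(-8894074, 60303069) ≈ -0.14749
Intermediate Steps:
M = -35358 (M = Add(4, Mul(-1, 35362)) = Add(4, -35362) = -35358)
Add(Mul(8456, Pow(M, -1)), Mul(-1876, Pow(-20466, -1))) = Add(Mul(8456, Pow(-35358, -1)), Mul(-1876, Pow(-20466, -1))) = Add(Mul(8456, Rational(-1, 35358)), Mul(-1876, Rational(-1, 20466))) = Add(Rational(-4228, 17679), Rational(938, 10233)) = Rational(-8894074, 60303069)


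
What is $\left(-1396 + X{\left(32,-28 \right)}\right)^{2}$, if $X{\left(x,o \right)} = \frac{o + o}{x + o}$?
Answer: $1988100$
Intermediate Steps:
$X{\left(x,o \right)} = \frac{2 o}{o + x}$
$\left(-1396 + X{\left(32,-28 \right)}\right)^{2} = \left(-1396 + 2 \left(-28\right) \frac{1}{-28 + 32}\right)^{2} = \left(-1396 + 2 \left(-28\right) \frac{1}{4}\right)^{2} = \left(-1396 - 14\right)^{2} = \left(-1410\right)^{2} = 1988100$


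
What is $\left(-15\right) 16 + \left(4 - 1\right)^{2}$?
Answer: $-231$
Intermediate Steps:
$\left(-15\right) 16 + \left(4 - 1\right)^{2} = -240 + 3^{2} = -240 + 9 = -231$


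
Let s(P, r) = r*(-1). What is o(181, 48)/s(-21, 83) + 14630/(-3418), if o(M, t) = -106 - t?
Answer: -343959/141847 ≈ -2.4249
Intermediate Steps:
s(P, r) = -r
o(181, 48)/s(-21, 83) + 14630/(-3418) = (-106 - 1*48)/((-1*83)) + 14630/(-3418) = (-106 - 48)/(-83) + 14630*(-1/3418) = -154*(-1/83) - 7315/1709 = 154/83 - 7315/1709 = -343959/141847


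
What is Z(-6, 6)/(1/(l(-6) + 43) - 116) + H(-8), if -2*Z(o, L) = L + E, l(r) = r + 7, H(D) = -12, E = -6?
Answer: -12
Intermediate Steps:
l(r) = 7 + r
Z(o, L) = 3 - L/2 (Z(o, L) = -(L - 6)/2 = -(-6 + L)/2 = 3 - L/2)
Z(-6, 6)/(1/(l(-6) + 43) - 116) + H(-8) = (3 - 1/2*6)/(1/((7 - 6) + 43) - 116) - 12 = (3 - 3)/(1/(1 + 43) - 116) - 12 = 0/(1/44 - 116) - 12 = 0/(-5103/44) - 12 = 0*(-44/5103) - 12 = 0 - 12 = -12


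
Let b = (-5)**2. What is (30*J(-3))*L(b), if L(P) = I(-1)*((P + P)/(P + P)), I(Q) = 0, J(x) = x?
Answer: 0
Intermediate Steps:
b = 25
L(P) = 0 (L(P) = 0*((P + P)/(P + P)) = 0*((2*P)/((2*P))) = 0*((2*P)*(1/(2*P))) = 0*1 = 0)
(30*J(-3))*L(b) = (30*(-3))*0 = -90*0 = 0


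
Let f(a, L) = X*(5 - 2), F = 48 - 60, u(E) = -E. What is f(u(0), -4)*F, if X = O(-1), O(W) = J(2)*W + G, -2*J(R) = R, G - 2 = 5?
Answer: -288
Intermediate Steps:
G = 7 (G = 2 + 5 = 7)
J(R) = -R/2
O(W) = 7 - W (O(W) = (-1/2*2)*W + 7 = -W + 7 = 7 - W)
F = -12
X = 8 (X = 7 - 1*(-1) = 7 + 1 = 8)
f(a, L) = 24 (f(a, L) = 8*(5 - 2) = 8*3 = 24)
f(u(0), -4)*F = 24*(-12) = -288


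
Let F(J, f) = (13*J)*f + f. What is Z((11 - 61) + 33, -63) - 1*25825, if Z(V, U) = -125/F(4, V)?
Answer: -23268200/901 ≈ -25825.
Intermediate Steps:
F(J, f) = f + 13*J*f (F(J, f) = 13*J*f + f = f + 13*J*f)
Z(V, U) = -125/(53*V) (Z(V, U) = -125*1/(V*(1 + 13*4)) = -125*1/(V*(1 + 52)) = -125*1/(53*V) = -125/(53*V))
Z((11 - 61) + 33, -63) - 1*25825 = -125/(53*((11 - 61) + 33)) - 1*25825 = -125/(53*(-50 + 33)) - 25825 = -125/53/(-17) - 25825 = -125/53*(-1/17) - 25825 = 125/901 - 25825 = -23268200/901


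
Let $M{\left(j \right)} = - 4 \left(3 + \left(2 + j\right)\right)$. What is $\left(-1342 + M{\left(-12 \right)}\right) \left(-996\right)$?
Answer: $1308744$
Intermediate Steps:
$M{\left(j \right)} = -20 - 4 j$ ($M{\left(j \right)} = - 4 \left(5 + j\right) = -20 - 4 j$)
$\left(-1342 + M{\left(-12 \right)}\right) \left(-996\right) = \left(-1342 - -28\right) \left(-996\right) = \left(-1342 + \left(-20 + 48\right)\right) \left(-996\right) = \left(-1342 + 28\right) \left(-996\right) = \left(-1314\right) \left(-996\right) = 1308744$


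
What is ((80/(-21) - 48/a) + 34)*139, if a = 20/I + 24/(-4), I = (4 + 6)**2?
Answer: 3256214/609 ≈ 5346.8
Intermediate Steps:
I = 100 (I = 10**2 = 100)
a = -29/5 (a = 20/100 + 24/(-4) = 20*(1/100) + 24*(-1/4) = 1/5 - 6 = -29/5 ≈ -5.8000)
((80/(-21) - 48/a) + 34)*139 = ((80/(-21) - 48/(-29/5)) + 34)*139 = ((80*(-1/21) - 48*(-5/29)) + 34)*139 = ((-80/21 + 240/29) + 34)*139 = (2720/609 + 34)*139 = (23426/609)*139 = 3256214/609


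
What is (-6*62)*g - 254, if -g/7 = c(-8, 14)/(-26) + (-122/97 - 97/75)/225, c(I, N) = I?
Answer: 3672156494/7093125 ≈ 517.71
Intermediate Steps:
g = -44143631/21279375 (g = -7*(-8/(-26) + (-122/97 - 97/75)/225) = -7*(-8*(-1/26) + (-122*1/97 - 97*1/75)*(1/225)) = -7*(4/13 + (-122/97 - 97/75)*(1/225)) = -7*(4/13 - 18559/7275*1/225) = -7*(4/13 - 18559/1636875) = -7*6306233/21279375 = -44143631/21279375 ≈ -2.0745)
(-6*62)*g - 254 = -6*62*(-44143631/21279375) - 254 = -372*(-44143631/21279375) - 254 = 5473810244/7093125 - 254 = 3672156494/7093125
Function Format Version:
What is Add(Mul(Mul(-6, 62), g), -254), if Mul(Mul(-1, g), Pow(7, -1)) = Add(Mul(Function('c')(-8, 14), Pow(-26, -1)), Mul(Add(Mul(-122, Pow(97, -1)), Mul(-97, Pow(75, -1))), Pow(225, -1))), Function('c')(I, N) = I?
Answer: Rational(3672156494, 7093125) ≈ 517.71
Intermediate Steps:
g = Rational(-44143631, 21279375) (g = Mul(-7, Add(Mul(-8, Pow(-26, -1)), Mul(Add(Mul(-122, Pow(97, -1)), Mul(-97, Pow(75, -1))), Pow(225, -1)))) = Mul(-7, Add(Mul(-8, Rational(-1, 26)), Mul(Add(Mul(-122, Rational(1, 97)), Mul(-97, Rational(1, 75))), Rational(1, 225)))) = Mul(-7, Add(Rational(4, 13), Mul(Add(Rational(-122, 97), Rational(-97, 75)), Rational(1, 225)))) = Mul(-7, Add(Rational(4, 13), Mul(Rational(-18559, 7275), Rational(1, 225)))) = Mul(-7, Add(Rational(4, 13), Rational(-18559, 1636875))) = Mul(-7, Rational(6306233, 21279375)) = Rational(-44143631, 21279375) ≈ -2.0745)
Add(Mul(Mul(-6, 62), g), -254) = Add(Mul(Mul(-6, 62), Rational(-44143631, 21279375)), -254) = Add(Mul(-372, Rational(-44143631, 21279375)), -254) = Add(Rational(5473810244, 7093125), -254) = Rational(3672156494, 7093125)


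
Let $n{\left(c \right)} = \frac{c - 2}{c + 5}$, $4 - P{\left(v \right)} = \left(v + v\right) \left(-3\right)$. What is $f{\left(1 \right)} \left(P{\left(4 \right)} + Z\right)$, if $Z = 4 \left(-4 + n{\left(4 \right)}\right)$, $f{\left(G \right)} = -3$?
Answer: $- \frac{116}{3} \approx -38.667$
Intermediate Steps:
$P{\left(v \right)} = 4 + 6 v$ ($P{\left(v \right)} = 4 - \left(v + v\right) \left(-3\right) = 4 - 2 v \left(-3\right) = 4 - - 6 v = 4 + 6 v$)
$n{\left(c \right)} = \frac{-2 + c}{5 + c}$
$Z = - \frac{136}{9}$ ($Z = 4 \left(-4 + \frac{-2 + 4}{5 + 4}\right) = 4 \left(-4 + \frac{1}{9} \cdot 2\right) = 4 \left(-4 + \frac{2}{9}\right) = 4 \left(- \frac{34}{9}\right) = - \frac{136}{9} \approx -15.111$)
$f{\left(1 \right)} \left(P{\left(4 \right)} + Z\right) = - 3 \left(\left(4 + 6 \cdot 4\right) - \frac{136}{9}\right) = - 3 \left(\left(4 + 24\right) - \frac{136}{9}\right) = - 3 \left(28 - \frac{136}{9}\right) = \left(-3\right) \frac{116}{9} = - \frac{116}{3}$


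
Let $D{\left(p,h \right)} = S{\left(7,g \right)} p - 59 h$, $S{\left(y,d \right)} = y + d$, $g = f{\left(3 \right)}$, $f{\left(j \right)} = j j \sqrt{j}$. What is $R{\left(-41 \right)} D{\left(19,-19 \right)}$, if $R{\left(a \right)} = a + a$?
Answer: $-102828 - 14022 \sqrt{3} \approx -1.2711 \cdot 10^{5}$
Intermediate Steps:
$f{\left(j \right)} = j^{\frac{5}{2}}$ ($f{\left(j \right)} = j^{2} \sqrt{j} = j^{\frac{5}{2}}$)
$R{\left(a \right)} = 2 a$
$g = 9 \sqrt{3}$ ($g = 3^{\frac{5}{2}} = 9 \sqrt{3} \approx 15.588$)
$S{\left(y,d \right)} = d + y$
$D{\left(p,h \right)} = - 59 h + p \left(7 + 9 \sqrt{3}\right)$ ($D{\left(p,h \right)} = \left(9 \sqrt{3} + 7\right) p - 59 h = \left(7 + 9 \sqrt{3}\right) p - 59 h = p \left(7 + 9 \sqrt{3}\right) - 59 h = - 59 h + p \left(7 + 9 \sqrt{3}\right)$)
$R{\left(-41 \right)} D{\left(19,-19 \right)} = 2 \left(-41\right) \left(\left(-59\right) \left(-19\right) + 19 \left(7 + 9 \sqrt{3}\right)\right) = - 82 \left(1121 + \left(133 + 171 \sqrt{3}\right)\right) = - 82 \left(1254 + 171 \sqrt{3}\right) = -102828 - 14022 \sqrt{3}$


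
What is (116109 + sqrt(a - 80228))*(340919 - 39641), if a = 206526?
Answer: 34981087302 + 301278*sqrt(126298) ≈ 3.5088e+10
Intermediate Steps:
(116109 + sqrt(a - 80228))*(340919 - 39641) = (116109 + sqrt(206526 - 80228))*(340919 - 39641) = (116109 + sqrt(126298))*301278 = 34981087302 + 301278*sqrt(126298)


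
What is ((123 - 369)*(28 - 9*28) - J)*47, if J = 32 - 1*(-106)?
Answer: 2583402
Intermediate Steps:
J = 138 (J = 32 + 106 = 138)
((123 - 369)*(28 - 9*28) - J)*47 = ((123 - 369)*(28 - 9*28) - 1*138)*47 = (-246*(28 - 252) - 138)*47 = (-246*(-224) - 138)*47 = (55104 - 138)*47 = 54966*47 = 2583402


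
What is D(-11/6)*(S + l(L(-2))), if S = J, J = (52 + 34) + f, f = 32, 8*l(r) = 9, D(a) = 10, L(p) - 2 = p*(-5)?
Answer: 4765/4 ≈ 1191.3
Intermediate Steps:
L(p) = 2 - 5*p (L(p) = 2 + p*(-5) = 2 - 5*p)
l(r) = 9/8 (l(r) = (⅛)*9 = 9/8)
J = 118 (J = (52 + 34) + 32 = 86 + 32 = 118)
S = 118
D(-11/6)*(S + l(L(-2))) = 10*(118 + 9/8) = 10*(953/8) = 4765/4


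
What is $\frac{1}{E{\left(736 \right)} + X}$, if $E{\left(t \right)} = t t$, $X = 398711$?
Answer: $\frac{1}{940407} \approx 1.0634 \cdot 10^{-6}$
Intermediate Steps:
$E{\left(t \right)} = t^{2}$
$\frac{1}{E{\left(736 \right)} + X} = \frac{1}{736^{2} + 398711} = \frac{1}{541696 + 398711} = \frac{1}{940407}$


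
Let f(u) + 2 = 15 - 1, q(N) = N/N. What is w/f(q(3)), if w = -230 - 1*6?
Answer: -59/3 ≈ -19.667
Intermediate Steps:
q(N) = 1
f(u) = 12 (f(u) = -2 + (15 - 1) = -2 + 14 = 12)
w = -236 (w = -230 - 6 = -236)
w/f(q(3)) = -236/12 = -236*1/12 = -59/3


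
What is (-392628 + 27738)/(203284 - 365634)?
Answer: 36489/16235 ≈ 2.2476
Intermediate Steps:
(-392628 + 27738)/(203284 - 365634) = -364890/(-162350) = -364890*(-1/162350) = 36489/16235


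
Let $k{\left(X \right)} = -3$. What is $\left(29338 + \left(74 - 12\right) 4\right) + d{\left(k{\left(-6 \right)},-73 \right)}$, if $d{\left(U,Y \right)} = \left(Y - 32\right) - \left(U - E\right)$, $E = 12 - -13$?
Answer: $29509$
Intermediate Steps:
$E = 25$ ($E = 12 + 13 = 25$)
$d{\left(U,Y \right)} = -7 + Y - U$ ($d{\left(U,Y \right)} = \left(Y - 32\right) - \left(U - 25\right) = \left(-32 + Y\right) - \left(-25 + U\right) = -7 + Y - U$)
$\left(29338 + \left(74 - 12\right) 4\right) + d{\left(k{\left(-6 \right)},-73 \right)} = \left(29338 + \left(74 - 12\right) 4\right) - 77 = \left(29338 + 62 \cdot 4\right) - 77 = \left(29338 + 248\right) - 77 = 29586 - 77 = 29509$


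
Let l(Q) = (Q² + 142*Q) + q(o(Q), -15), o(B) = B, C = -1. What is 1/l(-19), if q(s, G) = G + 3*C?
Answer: -1/2355 ≈ -0.00042463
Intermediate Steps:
q(s, G) = -3 + G (q(s, G) = G + 3*(-1) = G - 3 = -3 + G)
l(Q) = -18 + Q² + 142*Q (l(Q) = (Q² + 142*Q) + (-3 - 15) = (Q² + 142*Q) - 18 = -18 + Q² + 142*Q)
1/l(-19) = 1/(-18 + (-19)² + 142*(-19)) = 1/(-18 + 361 - 2698) = 1/(-2355) = -1/2355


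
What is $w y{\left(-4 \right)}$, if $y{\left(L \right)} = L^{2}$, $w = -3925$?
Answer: $-62800$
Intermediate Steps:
$w y{\left(-4 \right)} = - 3925 \left(-4\right)^{2} = \left(-3925\right) 16 = -62800$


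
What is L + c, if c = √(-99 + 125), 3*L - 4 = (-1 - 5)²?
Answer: 40/3 + √26 ≈ 18.432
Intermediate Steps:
L = 40/3 (L = 4/3 + (-1 - 5)²/3 = 4/3 + (⅓)*(-6)² = 4/3 + (⅓)*36 = 4/3 + 12 = 40/3 ≈ 13.333)
c = √26 ≈ 5.0990
L + c = 40/3 + √26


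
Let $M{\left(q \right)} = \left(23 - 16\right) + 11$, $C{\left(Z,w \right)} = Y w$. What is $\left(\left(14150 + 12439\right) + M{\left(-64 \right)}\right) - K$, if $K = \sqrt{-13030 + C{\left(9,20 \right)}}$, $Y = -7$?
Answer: $26607 - i \sqrt{13170} \approx 26607.0 - 114.76 i$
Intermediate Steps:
$C{\left(Z,w \right)} = - 7 w$
$K = i \sqrt{13170}$ ($K = \sqrt{-13030 - 140} = \sqrt{-13170} = i \sqrt{13170} \approx 114.76 i$)
$M{\left(q \right)} = 18$ ($M{\left(q \right)} = 7 + 11 = 18$)
$\left(\left(14150 + 12439\right) + M{\left(-64 \right)}\right) - K = \left(\left(14150 + 12439\right) + 18\right) - i \sqrt{13170} = \left(26589 + 18\right) - i \sqrt{13170} = 26607 - i \sqrt{13170}$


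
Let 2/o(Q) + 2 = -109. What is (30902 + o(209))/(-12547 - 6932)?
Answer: -3430120/2162169 ≈ -1.5864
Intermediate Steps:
o(Q) = -2/111 (o(Q) = 2/(-2 - 109) = 2/(-111) = 2*(-1/111) = -2/111)
(30902 + o(209))/(-12547 - 6932) = (30902 - 2/111)/(-12547 - 6932) = (3430120/111)/(-19479) = (3430120/111)*(-1/19479) = -3430120/2162169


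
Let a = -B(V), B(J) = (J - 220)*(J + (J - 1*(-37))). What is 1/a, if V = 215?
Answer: 1/2335 ≈ 0.00042827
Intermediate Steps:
B(J) = (-220 + J)*(37 + 2*J) (B(J) = (-220 + J)*(J + (J + 37)) = (-220 + J)*(J + (37 + J)) = (-220 + J)*(37 + 2*J))
a = 2335 (a = -(-8140 - 403*215 + 2*215**2) = -(-8140 - 86645 + 2*46225) = -(-8140 - 86645 + 92450) = -1*(-2335) = 2335)
1/a = 1/2335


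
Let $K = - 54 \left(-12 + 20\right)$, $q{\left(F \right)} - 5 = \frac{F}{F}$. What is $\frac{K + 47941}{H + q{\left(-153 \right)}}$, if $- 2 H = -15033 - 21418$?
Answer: $\frac{13574}{5209} \approx 2.6059$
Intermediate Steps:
$H = \frac{36451}{2}$ ($H = - \frac{-15033 - 21418}{2} = \left(- \frac{1}{2}\right) \left(-36451\right) = \frac{36451}{2} \approx 18226.0$)
$q{\left(F \right)} = 6$ ($q{\left(F \right)} = 5 + \frac{F}{F} = 5 + 1 = 6$)
$K = -432$ ($K = \left(-54\right) 8 = -432$)
$\frac{K + 47941}{H + q{\left(-153 \right)}} = \frac{-432 + 47941}{\frac{36451}{2} + 6} = \frac{47509}{\frac{36463}{2}} = 47509 \cdot \frac{2}{36463} = \frac{13574}{5209}$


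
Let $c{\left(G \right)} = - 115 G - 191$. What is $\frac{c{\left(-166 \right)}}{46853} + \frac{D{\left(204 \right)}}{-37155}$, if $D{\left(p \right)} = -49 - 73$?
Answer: $\frac{707908411}{1740823215} \approx 0.40665$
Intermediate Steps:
$D{\left(p \right)} = -122$
$c{\left(G \right)} = -191 - 115 G$
$\frac{c{\left(-166 \right)}}{46853} + \frac{D{\left(204 \right)}}{-37155} = \frac{-191 - -19090}{46853} - \frac{122}{-37155} = \left(-191 + 19090\right) \frac{1}{46853} - - \frac{122}{37155} = 18899 \cdot \frac{1}{46853} + \frac{122}{37155} = \frac{18899}{46853} + \frac{122}{37155} = \frac{707908411}{1740823215}$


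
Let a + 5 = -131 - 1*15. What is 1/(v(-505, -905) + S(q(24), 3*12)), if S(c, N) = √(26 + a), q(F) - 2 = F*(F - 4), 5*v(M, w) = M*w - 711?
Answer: 2281570/208222469721 - 125*I*√5/208222469721 ≈ 1.0957e-5 - 1.3424e-9*I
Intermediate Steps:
a = -151 (a = -5 + (-131 - 1*15) = -5 + (-131 - 15) = -5 - 146 = -151)
v(M, w) = -711/5 + M*w/5 (v(M, w) = (M*w - 711)/5 = (-711 + M*w)/5 = -711/5 + M*w/5)
q(F) = 2 + F*(-4 + F) (q(F) = 2 + F*(F - 4) = 2 + F*(-4 + F))
S(c, N) = 5*I*√5 (S(c, N) = √(26 - 151) = √(-125) = 5*I*√5)
1/(v(-505, -905) + S(q(24), 3*12)) = 1/((-711/5 + (⅕)*(-505)*(-905)) + 5*I*√5) = 1/((-711/5 + 91405) + 5*I*√5) = 1/(456314/5 + 5*I*√5)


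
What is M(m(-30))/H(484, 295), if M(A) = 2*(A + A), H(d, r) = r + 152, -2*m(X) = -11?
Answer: 22/447 ≈ 0.049217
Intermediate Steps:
m(X) = 11/2 (m(X) = -½*(-11) = 11/2)
H(d, r) = 152 + r
M(A) = 4*A (M(A) = 2*(2*A) = 4*A)
M(m(-30))/H(484, 295) = (4*(11/2))/(152 + 295) = 22/447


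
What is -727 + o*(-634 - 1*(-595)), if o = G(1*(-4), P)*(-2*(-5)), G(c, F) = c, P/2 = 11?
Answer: 833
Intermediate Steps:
P = 22 (P = 2*11 = 22)
o = -40 (o = (1*(-4))*(-2*(-5)) = -4*10 = -40)
-727 + o*(-634 - 1*(-595)) = -727 - 40*(-634 - 1*(-595)) = -727 - 40*(-634 + 595) = -727 - 40*(-39) = -727 + 1560 = 833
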